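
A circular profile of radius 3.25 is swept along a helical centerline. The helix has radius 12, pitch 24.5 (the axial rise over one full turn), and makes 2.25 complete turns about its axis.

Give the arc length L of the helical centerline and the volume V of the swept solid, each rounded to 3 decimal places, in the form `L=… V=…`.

L=178.377 V=5919.113

2πR = 2π·12 = 75.398224
per-turn = √(75.398224² + 24.5²) = √(5684.8921 + 600.25) = √6285.1421 = 79.278888
L = 2.25 × 79.278888 = 178.377499
V = π·3.25² × L = 33.183072 × 178.377499 = 5919.113456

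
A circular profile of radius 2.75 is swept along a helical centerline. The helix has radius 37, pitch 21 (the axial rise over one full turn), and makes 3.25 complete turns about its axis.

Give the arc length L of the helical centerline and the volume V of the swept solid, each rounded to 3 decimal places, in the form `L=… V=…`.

2πR = 2π·37 = 232.477856
per-turn = √(232.477856² + 21²) = √(54045.9537 + 441) = √54486.9537 = 233.424407
L = 3.25 × 233.424407 = 758.629322
V = π·2.75² × L = 23.758294 × 758.629322 = 18023.738809

L=758.629 V=18023.739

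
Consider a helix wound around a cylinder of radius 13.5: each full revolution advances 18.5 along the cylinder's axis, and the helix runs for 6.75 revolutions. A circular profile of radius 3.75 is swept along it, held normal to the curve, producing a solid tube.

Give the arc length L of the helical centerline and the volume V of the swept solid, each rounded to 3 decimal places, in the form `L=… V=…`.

L=586.015 V=25889.339

2πR = 2π·13.5 = 84.823002
per-turn = √(84.823002² + 18.5²) = √(7194.9416 + 342.25) = √7537.1916 = 86.817001
L = 6.75 × 86.817001 = 586.014755
V = π·3.75² × L = 44.178647 × 586.014755 = 25889.338801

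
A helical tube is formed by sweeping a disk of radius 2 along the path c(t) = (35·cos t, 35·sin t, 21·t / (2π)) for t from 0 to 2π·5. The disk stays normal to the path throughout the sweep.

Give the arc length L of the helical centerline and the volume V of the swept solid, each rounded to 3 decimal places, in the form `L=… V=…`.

2πR = 2π·35 = 219.911486
per-turn = √(219.911486² + 21²) = √(48361.0616 + 441) = √48802.0616 = 220.911886
L = 5 × 220.911886 = 1104.559432
V = π·2² × L = 12.566371 × 1104.559432 = 13880.303190

L=1104.559 V=13880.303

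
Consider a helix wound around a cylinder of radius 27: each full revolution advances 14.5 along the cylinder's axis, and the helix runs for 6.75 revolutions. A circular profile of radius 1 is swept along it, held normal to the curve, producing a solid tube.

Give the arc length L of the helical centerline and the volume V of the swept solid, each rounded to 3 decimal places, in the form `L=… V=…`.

L=1149.286 V=3610.588

2πR = 2π·27 = 169.646003
per-turn = √(169.646003² + 14.5²) = √(28779.7664 + 210.25) = √28990.0164 = 170.264548
L = 6.75 × 170.264548 = 1149.285702
V = π·1² × L = 3.141593 × 1149.285702 = 3610.587517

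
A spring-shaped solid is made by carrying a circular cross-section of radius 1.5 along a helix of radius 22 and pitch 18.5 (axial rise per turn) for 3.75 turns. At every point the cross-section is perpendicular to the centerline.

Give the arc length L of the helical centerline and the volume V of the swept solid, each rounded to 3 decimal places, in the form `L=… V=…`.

2πR = 2π·22 = 138.230077
per-turn = √(138.230077² + 18.5²) = √(19107.5541 + 342.25) = √19449.8041 = 139.462555
L = 3.75 × 139.462555 = 522.984580
V = π·1.5² × L = 7.068583 × 522.984580 = 3696.760154

L=522.985 V=3696.760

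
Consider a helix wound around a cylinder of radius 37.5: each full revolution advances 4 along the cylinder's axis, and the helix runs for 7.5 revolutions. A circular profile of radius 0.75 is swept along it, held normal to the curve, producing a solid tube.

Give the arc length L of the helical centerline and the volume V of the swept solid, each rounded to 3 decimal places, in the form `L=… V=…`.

2πR = 2π·37.5 = 235.619449
per-turn = √(235.619449² + 4²) = √(55516.5248 + 16) = √55532.5248 = 235.653400
L = 7.5 × 235.653400 = 1767.400497
V = π·0.75² × L = 1.767146 × 1767.400497 = 3123.254485

L=1767.400 V=3123.254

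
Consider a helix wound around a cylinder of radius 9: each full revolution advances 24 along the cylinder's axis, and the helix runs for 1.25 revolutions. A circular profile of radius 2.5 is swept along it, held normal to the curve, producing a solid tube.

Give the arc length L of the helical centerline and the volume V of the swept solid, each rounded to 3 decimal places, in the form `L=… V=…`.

2πR = 2π·9 = 56.548668
per-turn = √(56.548668² + 24²) = √(3197.7518 + 576) = √3773.7518 = 61.430870
L = 1.25 × 61.430870 = 76.788588
V = π·2.5² × L = 19.634954 × 76.788588 = 1507.740397

L=76.789 V=1507.740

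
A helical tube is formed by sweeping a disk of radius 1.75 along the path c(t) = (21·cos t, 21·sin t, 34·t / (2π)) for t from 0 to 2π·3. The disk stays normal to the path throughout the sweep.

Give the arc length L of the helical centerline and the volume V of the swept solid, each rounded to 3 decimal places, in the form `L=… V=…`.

2πR = 2π·21 = 131.946891
per-turn = √(131.946891² + 34²) = √(17409.9822 + 1156) = √18565.9822 = 136.257044
L = 3 × 136.257044 = 408.771133
V = π·1.75² × L = 9.621128 × 408.771133 = 3932.839193

L=408.771 V=3932.839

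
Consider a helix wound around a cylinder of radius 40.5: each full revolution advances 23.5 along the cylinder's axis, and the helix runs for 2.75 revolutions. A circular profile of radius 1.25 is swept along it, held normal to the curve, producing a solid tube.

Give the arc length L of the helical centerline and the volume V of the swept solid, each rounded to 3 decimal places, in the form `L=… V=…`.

L=702.767 V=3449.702

2πR = 2π·40.5 = 254.469005
per-turn = √(254.469005² + 23.5²) = √(64754.4745 + 552.25) = √65306.7245 = 255.551804
L = 2.75 × 255.551804 = 702.767461
V = π·1.25² × L = 4.908739 × 702.767461 = 3449.701706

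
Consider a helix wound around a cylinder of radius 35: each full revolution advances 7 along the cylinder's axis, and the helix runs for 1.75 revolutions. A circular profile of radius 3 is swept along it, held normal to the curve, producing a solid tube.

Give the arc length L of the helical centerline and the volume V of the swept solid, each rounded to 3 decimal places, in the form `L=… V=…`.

L=385.040 V=10886.750

2πR = 2π·35 = 219.911486
per-turn = √(219.911486² + 7²) = √(48361.0616 + 49) = √48410.0616 = 220.022866
L = 1.75 × 220.022866 = 385.040016
V = π·3² × L = 28.274334 × 385.040016 = 10886.749957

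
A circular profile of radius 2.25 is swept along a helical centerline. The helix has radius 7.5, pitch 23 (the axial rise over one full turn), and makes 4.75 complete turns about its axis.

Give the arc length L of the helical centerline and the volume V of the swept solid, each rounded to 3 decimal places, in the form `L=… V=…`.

2πR = 2π·7.5 = 47.123890
per-turn = √(47.123890² + 23²) = √(2220.6610 + 529) = √2749.6610 = 52.437210
L = 4.75 × 52.437210 = 249.076747
V = π·2.25² × L = 15.904313 × 249.076747 = 3961.394504

L=249.077 V=3961.395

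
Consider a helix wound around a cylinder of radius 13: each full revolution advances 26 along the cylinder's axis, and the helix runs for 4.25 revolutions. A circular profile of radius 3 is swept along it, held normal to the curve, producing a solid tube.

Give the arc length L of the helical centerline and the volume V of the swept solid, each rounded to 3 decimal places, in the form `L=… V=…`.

2πR = 2π·13 = 81.681409
per-turn = √(81.681409² + 26²) = √(6671.8526 + 676) = √7347.8526 = 85.719616
L = 4.25 × 85.719616 = 364.308368
V = π·3² × L = 28.274334 × 364.308368 = 10300.576439

L=364.308 V=10300.576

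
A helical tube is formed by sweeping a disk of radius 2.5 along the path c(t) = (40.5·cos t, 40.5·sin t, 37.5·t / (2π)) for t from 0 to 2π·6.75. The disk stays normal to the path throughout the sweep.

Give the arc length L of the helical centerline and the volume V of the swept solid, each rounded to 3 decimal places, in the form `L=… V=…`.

2πR = 2π·40.5 = 254.469005
per-turn = √(254.469005² + 37.5²) = √(64754.4745 + 1406.25) = √66160.7245 = 257.217271
L = 6.75 × 257.217271 = 1736.216579
V = π·2.5² × L = 19.634954 × 1736.216579 = 34090.532809

L=1736.217 V=34090.533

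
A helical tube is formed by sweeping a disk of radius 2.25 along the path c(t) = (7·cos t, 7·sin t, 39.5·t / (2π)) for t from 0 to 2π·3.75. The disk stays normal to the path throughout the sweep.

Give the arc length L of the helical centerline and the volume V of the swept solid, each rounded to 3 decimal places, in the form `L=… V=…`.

2πR = 2π·7 = 43.982297
per-turn = √(43.982297² + 39.5²) = √(1934.4425 + 1560.25) = √3494.6925 = 59.115924
L = 3.75 × 59.115924 = 221.684715
V = π·2.25² × L = 15.904313 × 221.684715 = 3525.743048

L=221.685 V=3525.743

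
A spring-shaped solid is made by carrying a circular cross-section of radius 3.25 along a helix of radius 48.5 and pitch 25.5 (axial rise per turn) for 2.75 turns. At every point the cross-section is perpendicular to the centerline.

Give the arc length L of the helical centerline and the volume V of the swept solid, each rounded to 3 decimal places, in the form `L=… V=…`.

L=840.949 V=27905.263

2πR = 2π·48.5 = 304.734487
per-turn = √(304.734487² + 25.5²) = √(92863.1078 + 650.25) = √93513.3578 = 305.799539
L = 2.75 × 305.799539 = 840.948731
V = π·3.25² × L = 33.183072 × 840.948731 = 27905.262634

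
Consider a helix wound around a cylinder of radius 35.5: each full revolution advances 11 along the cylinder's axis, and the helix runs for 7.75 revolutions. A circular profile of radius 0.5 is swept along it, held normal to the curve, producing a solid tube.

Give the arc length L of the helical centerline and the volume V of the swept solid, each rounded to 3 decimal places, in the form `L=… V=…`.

2πR = 2π·35.5 = 223.053078
per-turn = √(223.053078² + 11²) = √(49752.6758 + 121) = √49873.6758 = 223.324150
L = 7.75 × 223.324150 = 1730.762159
V = π·0.5² × L = 0.785398 × 1730.762159 = 1359.337421

L=1730.762 V=1359.337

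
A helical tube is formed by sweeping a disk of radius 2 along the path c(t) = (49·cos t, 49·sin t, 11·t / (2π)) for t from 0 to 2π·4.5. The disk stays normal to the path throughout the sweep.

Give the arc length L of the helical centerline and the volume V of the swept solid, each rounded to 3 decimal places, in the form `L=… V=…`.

L=1386.326 V=17421.091

2πR = 2π·49 = 307.876080
per-turn = √(307.876080² + 11²) = √(94787.6807 + 121) = √94908.6807 = 308.072525
L = 4.5 × 308.072525 = 1386.326363
V = π·2² × L = 12.566371 × 1386.326363 = 17421.090864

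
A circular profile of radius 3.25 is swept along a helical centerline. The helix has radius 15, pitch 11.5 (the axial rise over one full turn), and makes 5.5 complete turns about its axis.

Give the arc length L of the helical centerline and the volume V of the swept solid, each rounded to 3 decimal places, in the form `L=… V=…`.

2πR = 2π·15 = 94.247780
per-turn = √(94.247780² + 11.5²) = √(8882.6440 + 132.25) = √9014.8940 = 94.946795
L = 5.5 × 94.946795 = 522.207375
V = π·3.25² × L = 33.183072 × 522.207375 = 17328.445128

L=522.207 V=17328.445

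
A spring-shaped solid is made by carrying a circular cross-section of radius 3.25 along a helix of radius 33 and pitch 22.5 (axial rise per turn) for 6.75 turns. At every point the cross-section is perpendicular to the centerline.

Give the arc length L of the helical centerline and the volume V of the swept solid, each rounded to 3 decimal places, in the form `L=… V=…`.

L=1407.796 V=46714.988

2πR = 2π·33 = 207.345115
per-turn = √(207.345115² + 22.5²) = √(42991.9968 + 506.25) = √43498.2468 = 208.562333
L = 6.75 × 208.562333 = 1407.795748
V = π·3.25² × L = 33.183072 × 1407.795748 = 46714.988240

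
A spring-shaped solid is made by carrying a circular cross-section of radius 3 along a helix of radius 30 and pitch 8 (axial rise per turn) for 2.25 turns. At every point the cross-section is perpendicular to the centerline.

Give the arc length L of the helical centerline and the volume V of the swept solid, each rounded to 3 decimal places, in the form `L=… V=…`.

L=424.497 V=12002.364

2πR = 2π·30 = 188.495559
per-turn = √(188.495559² + 8²) = √(35530.5758 + 64) = √35594.5758 = 188.665248
L = 2.25 × 188.665248 = 424.496808
V = π·3² × L = 28.274334 × 424.496808 = 12002.364488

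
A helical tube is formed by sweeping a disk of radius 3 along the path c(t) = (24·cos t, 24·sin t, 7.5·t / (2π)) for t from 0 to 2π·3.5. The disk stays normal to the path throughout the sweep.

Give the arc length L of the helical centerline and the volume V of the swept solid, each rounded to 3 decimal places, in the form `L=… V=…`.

2πR = 2π·24 = 150.796447
per-turn = √(150.796447² + 7.5²) = √(22739.5685 + 56.25) = √22795.8185 = 150.982842
L = 3.5 × 150.982842 = 528.439947
V = π·3² × L = 28.274334 × 528.439947 = 14941.287486

L=528.440 V=14941.287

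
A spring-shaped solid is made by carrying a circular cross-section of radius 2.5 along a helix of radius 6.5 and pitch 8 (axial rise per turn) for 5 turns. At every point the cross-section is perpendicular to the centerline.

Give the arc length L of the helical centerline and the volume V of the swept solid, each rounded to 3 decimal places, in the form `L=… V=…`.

L=208.084 V=4085.726

2πR = 2π·6.5 = 40.840704
per-turn = √(40.840704² + 8²) = √(1667.9631 + 64) = √1731.9631 = 41.616861
L = 5 × 41.616861 = 208.084306
V = π·2.5² × L = 19.634954 × 208.084306 = 4085.725803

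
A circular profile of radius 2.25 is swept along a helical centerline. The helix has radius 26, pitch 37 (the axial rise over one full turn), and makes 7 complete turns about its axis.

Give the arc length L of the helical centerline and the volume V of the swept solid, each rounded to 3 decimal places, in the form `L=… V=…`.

L=1172.503 V=18647.860

2πR = 2π·26 = 163.362818
per-turn = √(163.362818² + 37²) = √(26687.4103 + 1369) = √28056.4103 = 167.500479
L = 7 × 167.500479 = 1172.503350
V = π·2.25² × L = 15.904313 × 1172.503350 = 18647.860041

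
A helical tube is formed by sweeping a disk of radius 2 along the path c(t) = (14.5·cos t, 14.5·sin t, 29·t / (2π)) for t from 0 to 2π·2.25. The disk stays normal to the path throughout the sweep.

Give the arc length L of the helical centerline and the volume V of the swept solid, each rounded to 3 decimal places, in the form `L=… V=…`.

2πR = 2π·14.5 = 91.106187
per-turn = √(91.106187² + 29²) = √(8300.3373 + 841) = √9141.3373 = 95.610341
L = 2.25 × 95.610341 = 215.123267
V = π·2² × L = 12.566371 × 215.123267 = 2703.318703

L=215.123 V=2703.319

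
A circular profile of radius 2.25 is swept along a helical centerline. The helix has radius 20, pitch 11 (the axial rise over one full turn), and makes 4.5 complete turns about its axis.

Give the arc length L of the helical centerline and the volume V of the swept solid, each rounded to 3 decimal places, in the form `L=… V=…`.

L=567.649 V=9028.068

2πR = 2π·20 = 125.663706
per-turn = √(125.663706² + 11²) = √(15791.3670 + 121) = √15912.3670 = 126.144231
L = 4.5 × 126.144231 = 567.649040
V = π·2.25² × L = 15.904313 × 567.649040 = 9028.067898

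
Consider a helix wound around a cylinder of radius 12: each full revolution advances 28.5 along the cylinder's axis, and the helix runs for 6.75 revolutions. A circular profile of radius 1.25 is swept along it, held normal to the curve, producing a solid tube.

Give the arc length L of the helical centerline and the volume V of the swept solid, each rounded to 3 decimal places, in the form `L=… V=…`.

2πR = 2π·12 = 75.398224
per-turn = √(75.398224² + 28.5²) = √(5684.8921 + 812.25) = √6497.1421 = 80.604852
L = 6.75 × 80.604852 = 544.082750
V = π·1.25² × L = 4.908739 × 544.082750 = 2670.759952

L=544.083 V=2670.760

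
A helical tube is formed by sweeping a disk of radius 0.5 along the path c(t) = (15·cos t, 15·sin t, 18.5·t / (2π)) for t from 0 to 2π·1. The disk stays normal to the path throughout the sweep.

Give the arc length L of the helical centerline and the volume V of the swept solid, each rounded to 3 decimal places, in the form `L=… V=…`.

L=96.046 V=75.435

2πR = 2π·15 = 94.247780
per-turn = √(94.247780² + 18.5²) = √(8882.6440 + 342.25) = √9224.8940 = 96.046312
L = 1 × 96.046312 = 96.046312
V = π·0.5² × L = 0.785398 × 96.046312 = 75.434597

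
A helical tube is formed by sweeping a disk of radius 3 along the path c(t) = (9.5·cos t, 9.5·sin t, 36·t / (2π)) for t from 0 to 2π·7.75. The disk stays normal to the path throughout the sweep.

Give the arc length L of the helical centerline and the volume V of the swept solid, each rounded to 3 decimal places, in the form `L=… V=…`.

2πR = 2π·9.5 = 59.690260
per-turn = √(59.690260² + 36²) = √(3562.9272 + 1296) = √4858.9272 = 69.706005
L = 7.75 × 69.706005 = 540.221542
V = π·3² × L = 28.274334 × 540.221542 = 15274.404245

L=540.222 V=15274.404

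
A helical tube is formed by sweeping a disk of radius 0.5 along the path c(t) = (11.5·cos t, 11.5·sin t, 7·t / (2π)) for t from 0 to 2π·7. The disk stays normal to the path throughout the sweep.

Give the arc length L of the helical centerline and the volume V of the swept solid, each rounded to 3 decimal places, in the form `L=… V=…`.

L=508.164 V=399.111

2πR = 2π·11.5 = 72.256631
per-turn = √(72.256631² + 7²) = √(5221.0207 + 49) = √5270.0207 = 72.594908
L = 7 × 72.594908 = 508.164359
V = π·0.5² × L = 0.785398 × 508.164359 = 399.111354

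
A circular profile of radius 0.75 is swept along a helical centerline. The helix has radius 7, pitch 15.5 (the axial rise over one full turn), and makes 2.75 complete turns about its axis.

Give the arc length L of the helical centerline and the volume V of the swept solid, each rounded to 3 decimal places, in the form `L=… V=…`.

2πR = 2π·7 = 43.982297
per-turn = √(43.982297² + 15.5²) = √(1934.4425 + 240.25) = √2174.6925 = 46.633598
L = 2.75 × 46.633598 = 128.242395
V = π·0.75² × L = 1.767146 × 128.242395 = 226.623018

L=128.242 V=226.623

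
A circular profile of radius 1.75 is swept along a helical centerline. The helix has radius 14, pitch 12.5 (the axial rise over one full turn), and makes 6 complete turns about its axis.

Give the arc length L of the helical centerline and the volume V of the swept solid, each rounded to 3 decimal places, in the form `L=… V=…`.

L=533.090 V=5128.925

2πR = 2π·14 = 87.964594
per-turn = √(87.964594² + 12.5²) = √(7737.7699 + 156.25) = √7894.0199 = 88.848297
L = 6 × 88.848297 = 533.089781
V = π·1.75² × L = 9.621128 × 533.089781 = 5128.924753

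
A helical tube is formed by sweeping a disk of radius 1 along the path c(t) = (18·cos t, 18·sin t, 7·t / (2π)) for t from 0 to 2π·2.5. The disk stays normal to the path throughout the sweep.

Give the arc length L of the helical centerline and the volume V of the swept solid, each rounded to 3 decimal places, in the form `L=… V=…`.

2πR = 2π·18 = 113.097336
per-turn = √(113.097336² + 7²) = √(12791.0073 + 49) = √12840.0073 = 113.313756
L = 2.5 × 113.313756 = 283.284390
V = π·1² × L = 3.141593 × 283.284390 = 889.964159

L=283.284 V=889.964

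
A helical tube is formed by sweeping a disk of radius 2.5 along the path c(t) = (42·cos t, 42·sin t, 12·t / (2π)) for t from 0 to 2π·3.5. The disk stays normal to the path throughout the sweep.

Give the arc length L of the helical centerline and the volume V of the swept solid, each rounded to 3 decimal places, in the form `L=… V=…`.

L=924.583 V=18154.138

2πR = 2π·42 = 263.893783
per-turn = √(263.893783² + 12²) = √(69639.9287 + 144) = √69783.9287 = 264.166479
L = 3.5 × 264.166479 = 924.582677
V = π·2.5² × L = 19.634954 × 924.582677 = 18154.138404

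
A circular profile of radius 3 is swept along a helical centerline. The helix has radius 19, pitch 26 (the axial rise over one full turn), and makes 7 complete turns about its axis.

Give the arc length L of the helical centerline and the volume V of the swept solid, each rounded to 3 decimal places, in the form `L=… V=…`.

L=855.253 V=24181.709

2πR = 2π·19 = 119.380521
per-turn = √(119.380521² + 26²) = √(14251.7088 + 676) = √14927.7088 = 122.179003
L = 7 × 122.179003 = 855.253020
V = π·3² × L = 28.274334 × 855.253020 = 24181.709454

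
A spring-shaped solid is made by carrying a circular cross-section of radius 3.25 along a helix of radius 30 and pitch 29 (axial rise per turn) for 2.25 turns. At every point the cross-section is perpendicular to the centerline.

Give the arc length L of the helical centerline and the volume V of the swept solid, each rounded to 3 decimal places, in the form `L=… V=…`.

2πR = 2π·30 = 188.495559
per-turn = √(188.495559² + 29²) = √(35530.5758 + 841) = √36371.5758 = 190.713334
L = 2.25 × 190.713334 = 429.105002
V = π·3.25² × L = 33.183072 × 429.105002 = 14239.022349

L=429.105 V=14239.022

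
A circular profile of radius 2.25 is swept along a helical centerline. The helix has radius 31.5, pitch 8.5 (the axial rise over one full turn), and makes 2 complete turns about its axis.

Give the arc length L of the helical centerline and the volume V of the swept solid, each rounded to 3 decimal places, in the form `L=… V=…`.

L=396.206 V=6301.377

2πR = 2π·31.5 = 197.920337
per-turn = √(197.920337² + 8.5²) = √(39172.4599 + 72.25) = √39244.7099 = 198.102776
L = 2 × 198.102776 = 396.205552
V = π·2.25² × L = 15.904313 × 396.205552 = 6301.377036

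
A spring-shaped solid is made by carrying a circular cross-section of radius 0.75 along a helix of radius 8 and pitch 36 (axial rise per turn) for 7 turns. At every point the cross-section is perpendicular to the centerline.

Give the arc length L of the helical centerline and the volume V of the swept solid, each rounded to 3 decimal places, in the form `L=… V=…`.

L=432.791 V=764.805

2πR = 2π·8 = 50.265482
per-turn = √(50.265482² + 36²) = √(2526.6187 + 1296) = √3822.6187 = 61.827330
L = 7 × 61.827330 = 432.791310
V = π·0.75² × L = 1.767146 × 432.791310 = 764.805374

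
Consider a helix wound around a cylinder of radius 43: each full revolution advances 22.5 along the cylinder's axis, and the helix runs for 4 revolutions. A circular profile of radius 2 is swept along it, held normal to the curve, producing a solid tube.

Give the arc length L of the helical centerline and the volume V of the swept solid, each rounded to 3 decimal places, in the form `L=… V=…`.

L=1084.449 V=13627.587

2πR = 2π·43 = 270.176968
per-turn = √(270.176968² + 22.5²) = √(72995.5942 + 506.25) = √73501.8442 = 271.112235
L = 4 × 271.112235 = 1084.448941
V = π·2² × L = 12.566371 × 1084.448941 = 13627.587309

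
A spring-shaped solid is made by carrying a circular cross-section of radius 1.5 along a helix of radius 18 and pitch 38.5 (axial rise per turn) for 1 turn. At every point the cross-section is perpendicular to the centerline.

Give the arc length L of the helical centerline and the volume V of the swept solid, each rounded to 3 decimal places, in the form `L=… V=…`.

L=119.471 V=844.489

2πR = 2π·18 = 113.097336
per-turn = √(113.097336² + 38.5²) = √(12791.0073 + 1482.25) = √14273.2573 = 119.470738
L = 1 × 119.470738 = 119.470738
V = π·1.5² × L = 7.068583 × 119.470738 = 844.488886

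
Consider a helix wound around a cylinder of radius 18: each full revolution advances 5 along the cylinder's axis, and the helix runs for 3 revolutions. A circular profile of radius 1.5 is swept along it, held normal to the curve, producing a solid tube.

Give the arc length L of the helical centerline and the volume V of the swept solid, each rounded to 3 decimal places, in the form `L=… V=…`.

2πR = 2π·18 = 113.097336
per-turn = √(113.097336² + 5²) = √(12791.0073 + 25) = √12816.0073 = 113.207806
L = 3 × 113.207806 = 339.623418
V = π·1.5² × L = 7.068583 × 339.623418 = 2400.656475

L=339.623 V=2400.656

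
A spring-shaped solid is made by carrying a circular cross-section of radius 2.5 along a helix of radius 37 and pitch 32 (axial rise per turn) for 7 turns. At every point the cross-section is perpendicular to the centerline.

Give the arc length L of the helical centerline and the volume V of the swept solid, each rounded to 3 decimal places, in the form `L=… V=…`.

L=1642.689 V=32254.127

2πR = 2π·37 = 232.477856
per-turn = √(232.477856² + 32²) = √(54045.9537 + 1024) = √55069.9537 = 234.669882
L = 7 × 234.669882 = 1642.689177
V = π·2.5² × L = 19.634954 × 1642.689177 = 32254.126561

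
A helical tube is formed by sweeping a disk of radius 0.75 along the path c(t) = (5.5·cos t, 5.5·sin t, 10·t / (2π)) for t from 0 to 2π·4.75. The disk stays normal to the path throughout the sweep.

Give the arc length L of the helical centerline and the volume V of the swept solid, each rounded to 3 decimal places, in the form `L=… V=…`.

L=170.883 V=301.975

2πR = 2π·5.5 = 34.557519
per-turn = √(34.557519² + 10²) = √(1194.2221 + 100) = √1294.2221 = 35.975299
L = 4.75 × 35.975299 = 170.882670
V = π·0.75² × L = 1.767146 × 170.882670 = 301.974604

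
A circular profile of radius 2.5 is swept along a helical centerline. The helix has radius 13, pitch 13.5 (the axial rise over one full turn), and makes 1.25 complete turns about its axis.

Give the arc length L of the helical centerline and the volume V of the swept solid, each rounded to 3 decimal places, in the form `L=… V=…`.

2πR = 2π·13 = 81.681409
per-turn = √(81.681409² + 13.5²) = √(6671.8526 + 182.25) = √6854.1026 = 82.789508
L = 1.25 × 82.789508 = 103.486885
V = π·2.5² × L = 19.634954 × 103.486885 = 2031.960227

L=103.487 V=2031.960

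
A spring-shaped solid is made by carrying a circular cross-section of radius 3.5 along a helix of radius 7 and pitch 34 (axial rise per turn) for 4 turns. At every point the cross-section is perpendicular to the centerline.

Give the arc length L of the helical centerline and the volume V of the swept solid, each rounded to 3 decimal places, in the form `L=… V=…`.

2πR = 2π·7 = 43.982297
per-turn = √(43.982297² + 34²) = √(1934.4425 + 1156) = √3090.4425 = 55.591748
L = 4 × 55.591748 = 222.366993
V = π·3.5² × L = 38.484510 × 222.366993 = 8557.684752

L=222.367 V=8557.685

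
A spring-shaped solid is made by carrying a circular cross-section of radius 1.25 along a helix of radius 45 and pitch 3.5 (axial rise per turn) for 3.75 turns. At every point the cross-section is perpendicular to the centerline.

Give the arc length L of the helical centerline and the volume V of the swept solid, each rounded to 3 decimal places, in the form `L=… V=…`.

L=1060.369 V=5205.073

2πR = 2π·45 = 282.743339
per-turn = √(282.743339² + 3.5²) = √(79943.7956 + 12.25) = √79956.0456 = 282.765001
L = 3.75 × 282.765001 = 1060.368753
V = π·1.25² × L = 4.908739 × 1060.368753 = 5205.072944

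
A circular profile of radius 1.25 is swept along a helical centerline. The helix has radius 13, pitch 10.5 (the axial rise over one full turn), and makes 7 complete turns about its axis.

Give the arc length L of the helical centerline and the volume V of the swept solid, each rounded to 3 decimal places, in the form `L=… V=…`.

2πR = 2π·13 = 81.681409
per-turn = √(81.681409² + 10.5²) = √(6671.8526 + 110.25) = √6782.1026 = 82.353522
L = 7 × 82.353522 = 576.474654
V = π·1.25² × L = 4.908739 × 576.474654 = 2829.763338

L=576.475 V=2829.763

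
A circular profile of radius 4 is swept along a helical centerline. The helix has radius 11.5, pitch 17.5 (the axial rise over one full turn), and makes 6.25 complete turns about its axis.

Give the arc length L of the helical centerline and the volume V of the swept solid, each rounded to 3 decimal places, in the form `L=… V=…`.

2πR = 2π·11.5 = 72.256631
per-turn = √(72.256631² + 17.5²) = √(5221.0207 + 306.25) = √5527.2707 = 74.345617
L = 6.25 × 74.345617 = 464.660105
V = π·4² × L = 50.265482 × 464.660105 = 23356.364337

L=464.660 V=23356.364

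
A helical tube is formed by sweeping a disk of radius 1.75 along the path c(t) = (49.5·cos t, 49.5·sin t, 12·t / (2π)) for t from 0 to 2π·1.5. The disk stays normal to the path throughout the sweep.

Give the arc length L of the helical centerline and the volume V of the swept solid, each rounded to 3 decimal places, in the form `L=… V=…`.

L=466.874 V=4491.851

2πR = 2π·49.5 = 311.017673
per-turn = √(311.017673² + 12²) = √(96731.9927 + 144) = √96875.9927 = 311.249085
L = 1.5 × 311.249085 = 466.873627
V = π·1.75² × L = 9.621128 × 466.873627 = 4491.850693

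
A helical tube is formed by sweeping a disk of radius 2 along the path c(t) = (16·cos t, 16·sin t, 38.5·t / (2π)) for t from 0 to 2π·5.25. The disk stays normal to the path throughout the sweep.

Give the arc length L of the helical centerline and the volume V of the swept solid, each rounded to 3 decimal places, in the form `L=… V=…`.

L=565.167 V=7102.103

2πR = 2π·16 = 100.530965
per-turn = √(100.530965² + 38.5²) = √(10106.4749 + 1482.25) = √11588.7249 = 107.650940
L = 5.25 × 107.650940 = 565.167436
V = π·2² × L = 12.566371 × 565.167436 = 7102.103455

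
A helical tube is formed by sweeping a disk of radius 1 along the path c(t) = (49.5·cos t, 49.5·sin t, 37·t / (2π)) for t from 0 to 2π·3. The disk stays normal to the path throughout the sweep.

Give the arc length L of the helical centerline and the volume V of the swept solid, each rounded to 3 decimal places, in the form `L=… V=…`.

L=939.632 V=2951.942

2πR = 2π·49.5 = 311.017673
per-turn = √(311.017673² + 37²) = √(96731.9927 + 1369) = √98100.9927 = 313.210780
L = 3 × 313.210780 = 939.632340
V = π·1² × L = 3.141593 × 939.632340 = 2951.942057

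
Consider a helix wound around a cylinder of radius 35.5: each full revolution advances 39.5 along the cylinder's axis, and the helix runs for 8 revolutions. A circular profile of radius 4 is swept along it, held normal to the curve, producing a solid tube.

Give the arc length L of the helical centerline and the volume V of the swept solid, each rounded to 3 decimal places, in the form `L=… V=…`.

2πR = 2π·35.5 = 223.053078
per-turn = √(223.053078² + 39.5²) = √(49752.6758 + 1560.25) = √51312.9258 = 226.523566
L = 8 × 226.523566 = 1812.188525
V = π·4² × L = 50.265482 × 1812.188525 = 91090.530515

L=1812.189 V=91090.531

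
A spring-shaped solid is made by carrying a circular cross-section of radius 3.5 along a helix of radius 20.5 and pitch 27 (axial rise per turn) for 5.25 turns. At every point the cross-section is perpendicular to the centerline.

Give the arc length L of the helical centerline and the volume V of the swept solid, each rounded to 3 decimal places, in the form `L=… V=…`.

L=690.925 V=26589.904

2πR = 2π·20.5 = 128.805299
per-turn = √(128.805299² + 27²) = √(16590.8050 + 729) = √17319.8050 = 131.604730
L = 5.25 × 131.604730 = 690.924833
V = π·3.5² × L = 38.484510 × 690.924833 = 26589.903661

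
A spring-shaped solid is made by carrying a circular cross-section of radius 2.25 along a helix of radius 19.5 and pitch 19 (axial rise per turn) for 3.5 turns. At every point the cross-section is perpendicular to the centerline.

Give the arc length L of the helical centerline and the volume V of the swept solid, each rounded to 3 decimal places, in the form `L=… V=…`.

L=433.953 V=6901.724

2πR = 2π·19.5 = 122.522113
per-turn = √(122.522113² + 19²) = √(15011.6683 + 361) = √15372.6683 = 123.986565
L = 3.5 × 123.986565 = 433.952977
V = π·2.25² × L = 15.904313 × 433.952977 = 6901.723897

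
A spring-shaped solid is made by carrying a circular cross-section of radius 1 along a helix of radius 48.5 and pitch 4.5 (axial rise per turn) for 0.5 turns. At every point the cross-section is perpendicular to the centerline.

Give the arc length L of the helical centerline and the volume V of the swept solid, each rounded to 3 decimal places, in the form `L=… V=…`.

L=152.384 V=478.728

2πR = 2π·48.5 = 304.734487
per-turn = √(304.734487² + 4.5²) = √(92863.1078 + 20.25) = √92883.3578 = 304.767711
L = 0.5 × 304.767711 = 152.383856
V = π·1² × L = 3.141593 × 152.383856 = 478.728001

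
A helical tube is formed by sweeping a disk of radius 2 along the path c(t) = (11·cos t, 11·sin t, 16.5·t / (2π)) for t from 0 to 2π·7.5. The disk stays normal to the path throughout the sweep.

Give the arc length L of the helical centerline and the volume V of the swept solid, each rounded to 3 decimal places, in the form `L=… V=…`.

L=532.930 V=6696.992

2πR = 2π·11 = 69.115038
per-turn = √(69.115038² + 16.5²) = √(4776.8885 + 272.25) = √5049.1385 = 71.057290
L = 7.5 × 71.057290 = 532.929679
V = π·2² × L = 12.566371 × 532.929679 = 6696.991853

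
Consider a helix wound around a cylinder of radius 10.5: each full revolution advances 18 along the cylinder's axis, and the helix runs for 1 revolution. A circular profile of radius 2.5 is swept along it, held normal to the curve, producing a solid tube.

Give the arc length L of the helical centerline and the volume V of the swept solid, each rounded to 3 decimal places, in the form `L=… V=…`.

2πR = 2π·10.5 = 65.973446
per-turn = √(65.973446² + 18²) = √(4352.4955 + 324) = √4676.4955 = 68.384907
L = 1 × 68.384907 = 68.384907
V = π·2.5² × L = 19.634954 × 68.384907 = 1342.734514

L=68.385 V=1342.735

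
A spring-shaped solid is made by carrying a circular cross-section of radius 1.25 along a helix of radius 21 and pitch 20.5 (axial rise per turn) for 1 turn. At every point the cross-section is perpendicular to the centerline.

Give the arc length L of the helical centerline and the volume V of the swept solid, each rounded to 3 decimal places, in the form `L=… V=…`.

2πR = 2π·21 = 131.946891
per-turn = √(131.946891² + 20.5²) = √(17409.9822 + 420.25) = √17830.2322 = 133.529892
L = 1 × 133.529892 = 133.529892
V = π·1.25² × L = 4.908739 × 133.529892 = 655.463327

L=133.530 V=655.463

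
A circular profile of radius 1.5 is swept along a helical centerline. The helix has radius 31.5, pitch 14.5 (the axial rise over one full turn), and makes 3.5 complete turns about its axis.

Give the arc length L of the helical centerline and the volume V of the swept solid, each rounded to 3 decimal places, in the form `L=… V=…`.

2πR = 2π·31.5 = 197.920337
per-turn = √(197.920337² + 14.5²) = √(39172.4599 + 210.25) = √39382.7099 = 198.450774
L = 3.5 × 198.450774 = 694.577710
V = π·1.5² × L = 7.068583 × 694.577710 = 4909.680523

L=694.578 V=4909.681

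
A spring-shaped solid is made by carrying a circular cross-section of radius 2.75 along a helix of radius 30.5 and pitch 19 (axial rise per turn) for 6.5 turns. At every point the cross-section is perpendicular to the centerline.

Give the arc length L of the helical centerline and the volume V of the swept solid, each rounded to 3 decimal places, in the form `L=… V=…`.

L=1251.749 V=29739.416

2πR = 2π·30.5 = 191.637152
per-turn = √(191.637152² + 19²) = √(36724.7980 + 361) = √37085.7980 = 192.576733
L = 6.5 × 192.576733 = 1251.748763
V = π·2.75² × L = 23.758294 × 1251.748763 = 29739.415669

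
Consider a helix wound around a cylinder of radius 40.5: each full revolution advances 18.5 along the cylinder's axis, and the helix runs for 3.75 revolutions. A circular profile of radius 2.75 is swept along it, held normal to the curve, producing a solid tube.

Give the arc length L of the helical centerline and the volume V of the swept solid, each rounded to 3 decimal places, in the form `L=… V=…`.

2πR = 2π·40.5 = 254.469005
per-turn = √(254.469005² + 18.5²) = √(64754.4745 + 342.25) = √65096.7245 = 255.140597
L = 3.75 × 255.140597 = 956.777240
V = π·2.75² × L = 23.758294 × 956.777240 = 22731.395396

L=956.777 V=22731.395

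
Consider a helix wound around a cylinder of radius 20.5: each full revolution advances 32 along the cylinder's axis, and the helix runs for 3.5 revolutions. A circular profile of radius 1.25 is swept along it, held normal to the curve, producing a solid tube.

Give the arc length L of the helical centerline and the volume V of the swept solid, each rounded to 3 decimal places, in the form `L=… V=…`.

L=464.523 V=2280.221

2πR = 2π·20.5 = 128.805299
per-turn = √(128.805299² + 32²) = √(16590.8050 + 1024) = √17614.8050 = 132.720778
L = 3.5 × 132.720778 = 464.522724
V = π·1.25² × L = 4.908739 × 464.522724 = 2280.220590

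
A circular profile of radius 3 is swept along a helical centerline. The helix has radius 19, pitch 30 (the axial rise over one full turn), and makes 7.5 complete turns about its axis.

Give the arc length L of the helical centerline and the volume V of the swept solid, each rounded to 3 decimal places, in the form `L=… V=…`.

2πR = 2π·19 = 119.380521
per-turn = √(119.380521² + 30²) = √(14251.7088 + 900) = √15151.7088 = 123.092277
L = 7.5 × 123.092277 = 923.192080
V = π·3² × L = 28.274334 × 923.192080 = 26102.641121

L=923.192 V=26102.641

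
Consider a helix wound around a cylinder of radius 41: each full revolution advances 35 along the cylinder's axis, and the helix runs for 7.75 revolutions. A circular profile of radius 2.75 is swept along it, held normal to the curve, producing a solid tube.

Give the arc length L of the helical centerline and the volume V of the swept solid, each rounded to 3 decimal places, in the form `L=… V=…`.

L=2014.824 V=47868.792

2πR = 2π·41 = 257.610598
per-turn = √(257.610598² + 35²) = √(66363.2200 + 1225) = √67588.2200 = 259.977345
L = 7.75 × 259.977345 = 2014.824425
V = π·2.75² × L = 23.758294 × 2014.824425 = 47868.791938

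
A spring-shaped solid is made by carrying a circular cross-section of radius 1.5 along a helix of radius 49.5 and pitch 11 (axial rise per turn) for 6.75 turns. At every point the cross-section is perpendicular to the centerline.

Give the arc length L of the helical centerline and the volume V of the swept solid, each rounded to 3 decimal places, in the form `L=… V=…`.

2πR = 2π·49.5 = 311.017673
per-turn = √(311.017673² + 11²) = √(96731.9927 + 121) = √96852.9927 = 311.212135
L = 6.75 × 311.212135 = 2100.681909
V = π·1.5² × L = 7.068583 × 2100.681909 = 14848.845417

L=2100.682 V=14848.845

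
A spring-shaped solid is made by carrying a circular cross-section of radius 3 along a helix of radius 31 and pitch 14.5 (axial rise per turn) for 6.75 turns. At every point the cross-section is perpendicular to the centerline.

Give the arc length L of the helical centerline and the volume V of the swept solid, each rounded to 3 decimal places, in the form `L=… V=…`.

L=1318.395 V=37276.728

2πR = 2π·31 = 194.778745
per-turn = √(194.778745² + 14.5²) = √(37938.7593 + 210.25) = √38149.0093 = 195.317714
L = 6.75 × 195.317714 = 1318.394568
V = π·3² × L = 28.274334 × 1318.394568 = 37276.728205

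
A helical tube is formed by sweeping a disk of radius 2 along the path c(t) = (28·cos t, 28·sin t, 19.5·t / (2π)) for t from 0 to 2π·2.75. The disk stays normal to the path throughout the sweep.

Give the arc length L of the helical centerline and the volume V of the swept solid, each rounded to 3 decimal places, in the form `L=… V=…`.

2πR = 2π·28 = 175.929189
per-turn = √(175.929189² + 19.5²) = √(30951.0794 + 380.25) = √31331.3294 = 177.006580
L = 2.75 × 177.006580 = 486.768095
V = π·2² × L = 12.566371 × 486.768095 = 6116.908289

L=486.768 V=6116.908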